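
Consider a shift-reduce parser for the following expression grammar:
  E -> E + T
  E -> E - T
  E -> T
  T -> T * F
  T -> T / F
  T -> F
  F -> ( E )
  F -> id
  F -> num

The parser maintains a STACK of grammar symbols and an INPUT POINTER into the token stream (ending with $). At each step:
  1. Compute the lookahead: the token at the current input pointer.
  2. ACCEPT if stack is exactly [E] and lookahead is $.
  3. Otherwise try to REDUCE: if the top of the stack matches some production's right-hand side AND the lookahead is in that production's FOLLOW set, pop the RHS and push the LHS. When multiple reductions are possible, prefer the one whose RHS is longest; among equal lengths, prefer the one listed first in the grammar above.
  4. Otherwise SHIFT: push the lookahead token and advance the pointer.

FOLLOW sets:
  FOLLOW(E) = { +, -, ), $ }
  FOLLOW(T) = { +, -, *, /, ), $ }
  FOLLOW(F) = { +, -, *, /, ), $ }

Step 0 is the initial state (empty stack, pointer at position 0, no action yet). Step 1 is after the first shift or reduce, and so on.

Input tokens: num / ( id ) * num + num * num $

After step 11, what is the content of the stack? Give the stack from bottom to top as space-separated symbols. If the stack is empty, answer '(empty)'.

Answer: T / F

Derivation:
Step 1: shift num. Stack=[num] ptr=1 lookahead=/ remaining=[/ ( id ) * num + num * num $]
Step 2: reduce F->num. Stack=[F] ptr=1 lookahead=/ remaining=[/ ( id ) * num + num * num $]
Step 3: reduce T->F. Stack=[T] ptr=1 lookahead=/ remaining=[/ ( id ) * num + num * num $]
Step 4: shift /. Stack=[T /] ptr=2 lookahead=( remaining=[( id ) * num + num * num $]
Step 5: shift (. Stack=[T / (] ptr=3 lookahead=id remaining=[id ) * num + num * num $]
Step 6: shift id. Stack=[T / ( id] ptr=4 lookahead=) remaining=[) * num + num * num $]
Step 7: reduce F->id. Stack=[T / ( F] ptr=4 lookahead=) remaining=[) * num + num * num $]
Step 8: reduce T->F. Stack=[T / ( T] ptr=4 lookahead=) remaining=[) * num + num * num $]
Step 9: reduce E->T. Stack=[T / ( E] ptr=4 lookahead=) remaining=[) * num + num * num $]
Step 10: shift ). Stack=[T / ( E )] ptr=5 lookahead=* remaining=[* num + num * num $]
Step 11: reduce F->( E ). Stack=[T / F] ptr=5 lookahead=* remaining=[* num + num * num $]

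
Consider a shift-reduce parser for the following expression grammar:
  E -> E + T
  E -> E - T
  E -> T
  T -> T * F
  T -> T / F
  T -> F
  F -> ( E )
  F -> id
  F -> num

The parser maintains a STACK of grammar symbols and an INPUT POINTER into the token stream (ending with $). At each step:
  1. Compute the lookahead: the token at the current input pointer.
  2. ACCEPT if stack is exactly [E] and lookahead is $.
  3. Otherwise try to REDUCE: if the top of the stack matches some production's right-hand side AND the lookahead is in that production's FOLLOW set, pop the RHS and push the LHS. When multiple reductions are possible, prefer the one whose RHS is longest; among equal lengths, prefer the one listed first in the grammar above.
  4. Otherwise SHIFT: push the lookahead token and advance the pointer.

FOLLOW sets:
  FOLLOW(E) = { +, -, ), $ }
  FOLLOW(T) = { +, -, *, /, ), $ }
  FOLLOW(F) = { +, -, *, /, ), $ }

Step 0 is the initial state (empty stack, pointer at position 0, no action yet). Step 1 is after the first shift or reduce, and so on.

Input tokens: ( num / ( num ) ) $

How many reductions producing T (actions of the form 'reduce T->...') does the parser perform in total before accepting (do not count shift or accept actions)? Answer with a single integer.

Answer: 4

Derivation:
Step 1: shift (. Stack=[(] ptr=1 lookahead=num remaining=[num / ( num ) ) $]
Step 2: shift num. Stack=[( num] ptr=2 lookahead=/ remaining=[/ ( num ) ) $]
Step 3: reduce F->num. Stack=[( F] ptr=2 lookahead=/ remaining=[/ ( num ) ) $]
Step 4: reduce T->F. Stack=[( T] ptr=2 lookahead=/ remaining=[/ ( num ) ) $]
Step 5: shift /. Stack=[( T /] ptr=3 lookahead=( remaining=[( num ) ) $]
Step 6: shift (. Stack=[( T / (] ptr=4 lookahead=num remaining=[num ) ) $]
Step 7: shift num. Stack=[( T / ( num] ptr=5 lookahead=) remaining=[) ) $]
Step 8: reduce F->num. Stack=[( T / ( F] ptr=5 lookahead=) remaining=[) ) $]
Step 9: reduce T->F. Stack=[( T / ( T] ptr=5 lookahead=) remaining=[) ) $]
Step 10: reduce E->T. Stack=[( T / ( E] ptr=5 lookahead=) remaining=[) ) $]
Step 11: shift ). Stack=[( T / ( E )] ptr=6 lookahead=) remaining=[) $]
Step 12: reduce F->( E ). Stack=[( T / F] ptr=6 lookahead=) remaining=[) $]
Step 13: reduce T->T / F. Stack=[( T] ptr=6 lookahead=) remaining=[) $]
Step 14: reduce E->T. Stack=[( E] ptr=6 lookahead=) remaining=[) $]
Step 15: shift ). Stack=[( E )] ptr=7 lookahead=$ remaining=[$]
Step 16: reduce F->( E ). Stack=[F] ptr=7 lookahead=$ remaining=[$]
Step 17: reduce T->F. Stack=[T] ptr=7 lookahead=$ remaining=[$]
Step 18: reduce E->T. Stack=[E] ptr=7 lookahead=$ remaining=[$]
Step 19: accept. Stack=[E] ptr=7 lookahead=$ remaining=[$]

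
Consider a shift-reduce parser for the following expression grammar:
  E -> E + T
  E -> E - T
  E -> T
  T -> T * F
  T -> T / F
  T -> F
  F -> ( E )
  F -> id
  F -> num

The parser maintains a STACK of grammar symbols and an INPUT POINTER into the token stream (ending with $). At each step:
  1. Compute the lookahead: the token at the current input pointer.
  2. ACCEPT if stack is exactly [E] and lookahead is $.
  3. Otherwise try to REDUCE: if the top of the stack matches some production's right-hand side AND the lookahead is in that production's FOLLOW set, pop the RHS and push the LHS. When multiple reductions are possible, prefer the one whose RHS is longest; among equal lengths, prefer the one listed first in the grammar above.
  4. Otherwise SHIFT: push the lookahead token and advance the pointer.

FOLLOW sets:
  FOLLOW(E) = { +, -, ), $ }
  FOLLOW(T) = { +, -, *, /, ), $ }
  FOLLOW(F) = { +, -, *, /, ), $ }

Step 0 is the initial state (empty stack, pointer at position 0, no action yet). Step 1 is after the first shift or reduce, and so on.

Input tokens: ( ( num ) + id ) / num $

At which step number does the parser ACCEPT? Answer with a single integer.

Step 1: shift (. Stack=[(] ptr=1 lookahead=( remaining=[( num ) + id ) / num $]
Step 2: shift (. Stack=[( (] ptr=2 lookahead=num remaining=[num ) + id ) / num $]
Step 3: shift num. Stack=[( ( num] ptr=3 lookahead=) remaining=[) + id ) / num $]
Step 4: reduce F->num. Stack=[( ( F] ptr=3 lookahead=) remaining=[) + id ) / num $]
Step 5: reduce T->F. Stack=[( ( T] ptr=3 lookahead=) remaining=[) + id ) / num $]
Step 6: reduce E->T. Stack=[( ( E] ptr=3 lookahead=) remaining=[) + id ) / num $]
Step 7: shift ). Stack=[( ( E )] ptr=4 lookahead=+ remaining=[+ id ) / num $]
Step 8: reduce F->( E ). Stack=[( F] ptr=4 lookahead=+ remaining=[+ id ) / num $]
Step 9: reduce T->F. Stack=[( T] ptr=4 lookahead=+ remaining=[+ id ) / num $]
Step 10: reduce E->T. Stack=[( E] ptr=4 lookahead=+ remaining=[+ id ) / num $]
Step 11: shift +. Stack=[( E +] ptr=5 lookahead=id remaining=[id ) / num $]
Step 12: shift id. Stack=[( E + id] ptr=6 lookahead=) remaining=[) / num $]
Step 13: reduce F->id. Stack=[( E + F] ptr=6 lookahead=) remaining=[) / num $]
Step 14: reduce T->F. Stack=[( E + T] ptr=6 lookahead=) remaining=[) / num $]
Step 15: reduce E->E + T. Stack=[( E] ptr=6 lookahead=) remaining=[) / num $]
Step 16: shift ). Stack=[( E )] ptr=7 lookahead=/ remaining=[/ num $]
Step 17: reduce F->( E ). Stack=[F] ptr=7 lookahead=/ remaining=[/ num $]
Step 18: reduce T->F. Stack=[T] ptr=7 lookahead=/ remaining=[/ num $]
Step 19: shift /. Stack=[T /] ptr=8 lookahead=num remaining=[num $]
Step 20: shift num. Stack=[T / num] ptr=9 lookahead=$ remaining=[$]
Step 21: reduce F->num. Stack=[T / F] ptr=9 lookahead=$ remaining=[$]
Step 22: reduce T->T / F. Stack=[T] ptr=9 lookahead=$ remaining=[$]
Step 23: reduce E->T. Stack=[E] ptr=9 lookahead=$ remaining=[$]
Step 24: accept. Stack=[E] ptr=9 lookahead=$ remaining=[$]

Answer: 24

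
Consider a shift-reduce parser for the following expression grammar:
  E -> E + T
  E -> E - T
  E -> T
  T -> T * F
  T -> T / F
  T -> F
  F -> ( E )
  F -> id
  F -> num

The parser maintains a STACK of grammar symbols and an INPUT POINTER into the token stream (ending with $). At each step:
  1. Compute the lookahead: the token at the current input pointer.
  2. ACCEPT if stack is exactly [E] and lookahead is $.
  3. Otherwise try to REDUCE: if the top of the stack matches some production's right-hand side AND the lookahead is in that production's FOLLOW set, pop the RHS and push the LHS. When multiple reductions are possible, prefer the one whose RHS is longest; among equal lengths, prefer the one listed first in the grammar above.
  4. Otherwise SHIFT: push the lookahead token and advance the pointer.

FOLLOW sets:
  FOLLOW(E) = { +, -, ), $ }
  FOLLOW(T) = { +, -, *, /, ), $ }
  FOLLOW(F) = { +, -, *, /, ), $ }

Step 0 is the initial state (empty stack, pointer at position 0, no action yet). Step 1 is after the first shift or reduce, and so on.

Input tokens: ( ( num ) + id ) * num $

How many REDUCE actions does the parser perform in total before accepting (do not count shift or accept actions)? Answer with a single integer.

Step 1: shift (. Stack=[(] ptr=1 lookahead=( remaining=[( num ) + id ) * num $]
Step 2: shift (. Stack=[( (] ptr=2 lookahead=num remaining=[num ) + id ) * num $]
Step 3: shift num. Stack=[( ( num] ptr=3 lookahead=) remaining=[) + id ) * num $]
Step 4: reduce F->num. Stack=[( ( F] ptr=3 lookahead=) remaining=[) + id ) * num $]
Step 5: reduce T->F. Stack=[( ( T] ptr=3 lookahead=) remaining=[) + id ) * num $]
Step 6: reduce E->T. Stack=[( ( E] ptr=3 lookahead=) remaining=[) + id ) * num $]
Step 7: shift ). Stack=[( ( E )] ptr=4 lookahead=+ remaining=[+ id ) * num $]
Step 8: reduce F->( E ). Stack=[( F] ptr=4 lookahead=+ remaining=[+ id ) * num $]
Step 9: reduce T->F. Stack=[( T] ptr=4 lookahead=+ remaining=[+ id ) * num $]
Step 10: reduce E->T. Stack=[( E] ptr=4 lookahead=+ remaining=[+ id ) * num $]
Step 11: shift +. Stack=[( E +] ptr=5 lookahead=id remaining=[id ) * num $]
Step 12: shift id. Stack=[( E + id] ptr=6 lookahead=) remaining=[) * num $]
Step 13: reduce F->id. Stack=[( E + F] ptr=6 lookahead=) remaining=[) * num $]
Step 14: reduce T->F. Stack=[( E + T] ptr=6 lookahead=) remaining=[) * num $]
Step 15: reduce E->E + T. Stack=[( E] ptr=6 lookahead=) remaining=[) * num $]
Step 16: shift ). Stack=[( E )] ptr=7 lookahead=* remaining=[* num $]
Step 17: reduce F->( E ). Stack=[F] ptr=7 lookahead=* remaining=[* num $]
Step 18: reduce T->F. Stack=[T] ptr=7 lookahead=* remaining=[* num $]
Step 19: shift *. Stack=[T *] ptr=8 lookahead=num remaining=[num $]
Step 20: shift num. Stack=[T * num] ptr=9 lookahead=$ remaining=[$]
Step 21: reduce F->num. Stack=[T * F] ptr=9 lookahead=$ remaining=[$]
Step 22: reduce T->T * F. Stack=[T] ptr=9 lookahead=$ remaining=[$]
Step 23: reduce E->T. Stack=[E] ptr=9 lookahead=$ remaining=[$]
Step 24: accept. Stack=[E] ptr=9 lookahead=$ remaining=[$]

Answer: 14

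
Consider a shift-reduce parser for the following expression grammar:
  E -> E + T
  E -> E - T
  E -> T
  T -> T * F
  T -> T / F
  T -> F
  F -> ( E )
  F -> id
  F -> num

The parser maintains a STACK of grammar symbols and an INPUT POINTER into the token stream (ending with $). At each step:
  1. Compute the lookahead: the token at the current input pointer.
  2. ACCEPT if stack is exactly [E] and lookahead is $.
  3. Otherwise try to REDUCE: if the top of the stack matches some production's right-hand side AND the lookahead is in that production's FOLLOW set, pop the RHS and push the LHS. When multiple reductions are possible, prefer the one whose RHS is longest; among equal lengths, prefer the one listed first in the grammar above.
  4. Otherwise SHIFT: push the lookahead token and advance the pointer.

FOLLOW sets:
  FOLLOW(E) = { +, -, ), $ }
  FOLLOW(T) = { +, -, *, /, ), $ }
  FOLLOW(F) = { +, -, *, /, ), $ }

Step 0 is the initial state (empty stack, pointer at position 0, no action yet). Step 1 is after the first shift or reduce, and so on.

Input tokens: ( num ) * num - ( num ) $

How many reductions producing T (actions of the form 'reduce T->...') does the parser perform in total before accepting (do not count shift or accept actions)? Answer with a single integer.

Answer: 5

Derivation:
Step 1: shift (. Stack=[(] ptr=1 lookahead=num remaining=[num ) * num - ( num ) $]
Step 2: shift num. Stack=[( num] ptr=2 lookahead=) remaining=[) * num - ( num ) $]
Step 3: reduce F->num. Stack=[( F] ptr=2 lookahead=) remaining=[) * num - ( num ) $]
Step 4: reduce T->F. Stack=[( T] ptr=2 lookahead=) remaining=[) * num - ( num ) $]
Step 5: reduce E->T. Stack=[( E] ptr=2 lookahead=) remaining=[) * num - ( num ) $]
Step 6: shift ). Stack=[( E )] ptr=3 lookahead=* remaining=[* num - ( num ) $]
Step 7: reduce F->( E ). Stack=[F] ptr=3 lookahead=* remaining=[* num - ( num ) $]
Step 8: reduce T->F. Stack=[T] ptr=3 lookahead=* remaining=[* num - ( num ) $]
Step 9: shift *. Stack=[T *] ptr=4 lookahead=num remaining=[num - ( num ) $]
Step 10: shift num. Stack=[T * num] ptr=5 lookahead=- remaining=[- ( num ) $]
Step 11: reduce F->num. Stack=[T * F] ptr=5 lookahead=- remaining=[- ( num ) $]
Step 12: reduce T->T * F. Stack=[T] ptr=5 lookahead=- remaining=[- ( num ) $]
Step 13: reduce E->T. Stack=[E] ptr=5 lookahead=- remaining=[- ( num ) $]
Step 14: shift -. Stack=[E -] ptr=6 lookahead=( remaining=[( num ) $]
Step 15: shift (. Stack=[E - (] ptr=7 lookahead=num remaining=[num ) $]
Step 16: shift num. Stack=[E - ( num] ptr=8 lookahead=) remaining=[) $]
Step 17: reduce F->num. Stack=[E - ( F] ptr=8 lookahead=) remaining=[) $]
Step 18: reduce T->F. Stack=[E - ( T] ptr=8 lookahead=) remaining=[) $]
Step 19: reduce E->T. Stack=[E - ( E] ptr=8 lookahead=) remaining=[) $]
Step 20: shift ). Stack=[E - ( E )] ptr=9 lookahead=$ remaining=[$]
Step 21: reduce F->( E ). Stack=[E - F] ptr=9 lookahead=$ remaining=[$]
Step 22: reduce T->F. Stack=[E - T] ptr=9 lookahead=$ remaining=[$]
Step 23: reduce E->E - T. Stack=[E] ptr=9 lookahead=$ remaining=[$]
Step 24: accept. Stack=[E] ptr=9 lookahead=$ remaining=[$]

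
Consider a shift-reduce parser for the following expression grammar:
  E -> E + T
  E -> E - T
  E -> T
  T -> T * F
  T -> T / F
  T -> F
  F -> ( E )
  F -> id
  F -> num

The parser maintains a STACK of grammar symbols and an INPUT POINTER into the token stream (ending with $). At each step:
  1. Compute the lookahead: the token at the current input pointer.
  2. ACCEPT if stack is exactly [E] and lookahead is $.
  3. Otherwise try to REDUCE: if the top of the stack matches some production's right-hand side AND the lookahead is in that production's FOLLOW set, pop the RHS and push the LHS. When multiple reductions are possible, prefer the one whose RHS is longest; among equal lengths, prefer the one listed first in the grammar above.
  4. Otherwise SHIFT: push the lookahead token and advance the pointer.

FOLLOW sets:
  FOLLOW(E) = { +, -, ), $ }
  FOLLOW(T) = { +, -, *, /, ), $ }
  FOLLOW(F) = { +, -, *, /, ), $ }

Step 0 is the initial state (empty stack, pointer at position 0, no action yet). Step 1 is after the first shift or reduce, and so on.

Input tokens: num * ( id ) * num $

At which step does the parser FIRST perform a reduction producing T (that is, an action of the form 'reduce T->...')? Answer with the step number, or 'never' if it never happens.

Answer: 3

Derivation:
Step 1: shift num. Stack=[num] ptr=1 lookahead=* remaining=[* ( id ) * num $]
Step 2: reduce F->num. Stack=[F] ptr=1 lookahead=* remaining=[* ( id ) * num $]
Step 3: reduce T->F. Stack=[T] ptr=1 lookahead=* remaining=[* ( id ) * num $]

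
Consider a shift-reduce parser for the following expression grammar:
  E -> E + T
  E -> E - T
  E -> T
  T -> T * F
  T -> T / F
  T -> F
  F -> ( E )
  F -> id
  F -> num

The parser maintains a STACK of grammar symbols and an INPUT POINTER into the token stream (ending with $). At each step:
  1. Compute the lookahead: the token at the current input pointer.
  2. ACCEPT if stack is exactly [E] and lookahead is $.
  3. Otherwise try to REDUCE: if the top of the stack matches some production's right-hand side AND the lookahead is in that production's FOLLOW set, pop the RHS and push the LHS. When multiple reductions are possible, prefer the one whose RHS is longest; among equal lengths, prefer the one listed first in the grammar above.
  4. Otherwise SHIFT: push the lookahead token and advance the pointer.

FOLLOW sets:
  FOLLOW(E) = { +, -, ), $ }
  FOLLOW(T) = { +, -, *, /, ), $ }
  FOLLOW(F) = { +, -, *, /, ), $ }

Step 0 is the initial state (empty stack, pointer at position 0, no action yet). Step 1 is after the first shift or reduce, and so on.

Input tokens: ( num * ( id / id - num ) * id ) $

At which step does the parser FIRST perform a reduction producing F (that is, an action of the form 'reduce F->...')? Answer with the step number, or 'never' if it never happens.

Step 1: shift (. Stack=[(] ptr=1 lookahead=num remaining=[num * ( id / id - num ) * id ) $]
Step 2: shift num. Stack=[( num] ptr=2 lookahead=* remaining=[* ( id / id - num ) * id ) $]
Step 3: reduce F->num. Stack=[( F] ptr=2 lookahead=* remaining=[* ( id / id - num ) * id ) $]

Answer: 3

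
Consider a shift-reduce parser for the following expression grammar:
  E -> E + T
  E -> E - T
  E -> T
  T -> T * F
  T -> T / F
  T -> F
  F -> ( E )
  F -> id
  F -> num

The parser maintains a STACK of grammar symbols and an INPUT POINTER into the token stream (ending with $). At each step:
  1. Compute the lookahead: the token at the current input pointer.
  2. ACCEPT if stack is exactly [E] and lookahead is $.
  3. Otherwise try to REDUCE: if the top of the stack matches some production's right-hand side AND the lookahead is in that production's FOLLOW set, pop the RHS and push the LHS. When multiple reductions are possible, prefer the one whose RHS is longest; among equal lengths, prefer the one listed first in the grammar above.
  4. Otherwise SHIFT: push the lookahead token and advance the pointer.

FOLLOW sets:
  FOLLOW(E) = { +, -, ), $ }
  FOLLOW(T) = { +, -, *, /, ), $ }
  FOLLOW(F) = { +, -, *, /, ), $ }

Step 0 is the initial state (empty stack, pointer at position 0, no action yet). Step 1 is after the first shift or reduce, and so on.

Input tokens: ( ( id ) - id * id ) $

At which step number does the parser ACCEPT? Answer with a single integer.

Step 1: shift (. Stack=[(] ptr=1 lookahead=( remaining=[( id ) - id * id ) $]
Step 2: shift (. Stack=[( (] ptr=2 lookahead=id remaining=[id ) - id * id ) $]
Step 3: shift id. Stack=[( ( id] ptr=3 lookahead=) remaining=[) - id * id ) $]
Step 4: reduce F->id. Stack=[( ( F] ptr=3 lookahead=) remaining=[) - id * id ) $]
Step 5: reduce T->F. Stack=[( ( T] ptr=3 lookahead=) remaining=[) - id * id ) $]
Step 6: reduce E->T. Stack=[( ( E] ptr=3 lookahead=) remaining=[) - id * id ) $]
Step 7: shift ). Stack=[( ( E )] ptr=4 lookahead=- remaining=[- id * id ) $]
Step 8: reduce F->( E ). Stack=[( F] ptr=4 lookahead=- remaining=[- id * id ) $]
Step 9: reduce T->F. Stack=[( T] ptr=4 lookahead=- remaining=[- id * id ) $]
Step 10: reduce E->T. Stack=[( E] ptr=4 lookahead=- remaining=[- id * id ) $]
Step 11: shift -. Stack=[( E -] ptr=5 lookahead=id remaining=[id * id ) $]
Step 12: shift id. Stack=[( E - id] ptr=6 lookahead=* remaining=[* id ) $]
Step 13: reduce F->id. Stack=[( E - F] ptr=6 lookahead=* remaining=[* id ) $]
Step 14: reduce T->F. Stack=[( E - T] ptr=6 lookahead=* remaining=[* id ) $]
Step 15: shift *. Stack=[( E - T *] ptr=7 lookahead=id remaining=[id ) $]
Step 16: shift id. Stack=[( E - T * id] ptr=8 lookahead=) remaining=[) $]
Step 17: reduce F->id. Stack=[( E - T * F] ptr=8 lookahead=) remaining=[) $]
Step 18: reduce T->T * F. Stack=[( E - T] ptr=8 lookahead=) remaining=[) $]
Step 19: reduce E->E - T. Stack=[( E] ptr=8 lookahead=) remaining=[) $]
Step 20: shift ). Stack=[( E )] ptr=9 lookahead=$ remaining=[$]
Step 21: reduce F->( E ). Stack=[F] ptr=9 lookahead=$ remaining=[$]
Step 22: reduce T->F. Stack=[T] ptr=9 lookahead=$ remaining=[$]
Step 23: reduce E->T. Stack=[E] ptr=9 lookahead=$ remaining=[$]
Step 24: accept. Stack=[E] ptr=9 lookahead=$ remaining=[$]

Answer: 24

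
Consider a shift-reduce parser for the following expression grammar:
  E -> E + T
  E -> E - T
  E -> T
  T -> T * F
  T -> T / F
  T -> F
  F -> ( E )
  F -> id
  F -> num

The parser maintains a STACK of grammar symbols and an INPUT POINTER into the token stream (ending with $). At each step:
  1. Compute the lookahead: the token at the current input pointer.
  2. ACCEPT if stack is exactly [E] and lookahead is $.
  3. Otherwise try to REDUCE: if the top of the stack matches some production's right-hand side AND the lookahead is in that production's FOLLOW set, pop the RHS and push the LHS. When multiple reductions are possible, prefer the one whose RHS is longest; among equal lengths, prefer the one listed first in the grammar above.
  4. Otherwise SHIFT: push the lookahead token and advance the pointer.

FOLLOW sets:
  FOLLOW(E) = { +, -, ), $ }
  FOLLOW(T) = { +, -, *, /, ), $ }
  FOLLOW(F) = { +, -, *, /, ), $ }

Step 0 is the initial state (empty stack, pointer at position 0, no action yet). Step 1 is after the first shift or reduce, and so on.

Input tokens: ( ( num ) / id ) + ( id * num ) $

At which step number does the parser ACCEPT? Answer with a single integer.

Step 1: shift (. Stack=[(] ptr=1 lookahead=( remaining=[( num ) / id ) + ( id * num ) $]
Step 2: shift (. Stack=[( (] ptr=2 lookahead=num remaining=[num ) / id ) + ( id * num ) $]
Step 3: shift num. Stack=[( ( num] ptr=3 lookahead=) remaining=[) / id ) + ( id * num ) $]
Step 4: reduce F->num. Stack=[( ( F] ptr=3 lookahead=) remaining=[) / id ) + ( id * num ) $]
Step 5: reduce T->F. Stack=[( ( T] ptr=3 lookahead=) remaining=[) / id ) + ( id * num ) $]
Step 6: reduce E->T. Stack=[( ( E] ptr=3 lookahead=) remaining=[) / id ) + ( id * num ) $]
Step 7: shift ). Stack=[( ( E )] ptr=4 lookahead=/ remaining=[/ id ) + ( id * num ) $]
Step 8: reduce F->( E ). Stack=[( F] ptr=4 lookahead=/ remaining=[/ id ) + ( id * num ) $]
Step 9: reduce T->F. Stack=[( T] ptr=4 lookahead=/ remaining=[/ id ) + ( id * num ) $]
Step 10: shift /. Stack=[( T /] ptr=5 lookahead=id remaining=[id ) + ( id * num ) $]
Step 11: shift id. Stack=[( T / id] ptr=6 lookahead=) remaining=[) + ( id * num ) $]
Step 12: reduce F->id. Stack=[( T / F] ptr=6 lookahead=) remaining=[) + ( id * num ) $]
Step 13: reduce T->T / F. Stack=[( T] ptr=6 lookahead=) remaining=[) + ( id * num ) $]
Step 14: reduce E->T. Stack=[( E] ptr=6 lookahead=) remaining=[) + ( id * num ) $]
Step 15: shift ). Stack=[( E )] ptr=7 lookahead=+ remaining=[+ ( id * num ) $]
Step 16: reduce F->( E ). Stack=[F] ptr=7 lookahead=+ remaining=[+ ( id * num ) $]
Step 17: reduce T->F. Stack=[T] ptr=7 lookahead=+ remaining=[+ ( id * num ) $]
Step 18: reduce E->T. Stack=[E] ptr=7 lookahead=+ remaining=[+ ( id * num ) $]
Step 19: shift +. Stack=[E +] ptr=8 lookahead=( remaining=[( id * num ) $]
Step 20: shift (. Stack=[E + (] ptr=9 lookahead=id remaining=[id * num ) $]
Step 21: shift id. Stack=[E + ( id] ptr=10 lookahead=* remaining=[* num ) $]
Step 22: reduce F->id. Stack=[E + ( F] ptr=10 lookahead=* remaining=[* num ) $]
Step 23: reduce T->F. Stack=[E + ( T] ptr=10 lookahead=* remaining=[* num ) $]
Step 24: shift *. Stack=[E + ( T *] ptr=11 lookahead=num remaining=[num ) $]
Step 25: shift num. Stack=[E + ( T * num] ptr=12 lookahead=) remaining=[) $]
Step 26: reduce F->num. Stack=[E + ( T * F] ptr=12 lookahead=) remaining=[) $]
Step 27: reduce T->T * F. Stack=[E + ( T] ptr=12 lookahead=) remaining=[) $]
Step 28: reduce E->T. Stack=[E + ( E] ptr=12 lookahead=) remaining=[) $]
Step 29: shift ). Stack=[E + ( E )] ptr=13 lookahead=$ remaining=[$]
Step 30: reduce F->( E ). Stack=[E + F] ptr=13 lookahead=$ remaining=[$]
Step 31: reduce T->F. Stack=[E + T] ptr=13 lookahead=$ remaining=[$]
Step 32: reduce E->E + T. Stack=[E] ptr=13 lookahead=$ remaining=[$]
Step 33: accept. Stack=[E] ptr=13 lookahead=$ remaining=[$]

Answer: 33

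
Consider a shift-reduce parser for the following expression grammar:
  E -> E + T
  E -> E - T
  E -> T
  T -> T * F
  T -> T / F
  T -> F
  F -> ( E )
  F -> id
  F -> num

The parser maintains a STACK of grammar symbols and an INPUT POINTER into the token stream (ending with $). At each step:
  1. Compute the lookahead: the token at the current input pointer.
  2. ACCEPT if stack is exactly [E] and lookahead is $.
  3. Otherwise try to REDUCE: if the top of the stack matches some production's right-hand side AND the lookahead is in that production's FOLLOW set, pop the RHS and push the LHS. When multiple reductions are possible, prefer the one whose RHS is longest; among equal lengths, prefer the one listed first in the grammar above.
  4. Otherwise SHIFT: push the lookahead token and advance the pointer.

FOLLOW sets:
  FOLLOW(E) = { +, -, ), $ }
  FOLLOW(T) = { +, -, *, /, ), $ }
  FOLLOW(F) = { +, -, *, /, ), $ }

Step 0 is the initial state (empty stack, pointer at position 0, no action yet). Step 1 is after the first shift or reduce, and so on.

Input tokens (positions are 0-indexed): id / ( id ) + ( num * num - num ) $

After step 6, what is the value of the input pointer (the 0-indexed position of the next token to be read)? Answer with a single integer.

Answer: 4

Derivation:
Step 1: shift id. Stack=[id] ptr=1 lookahead=/ remaining=[/ ( id ) + ( num * num - num ) $]
Step 2: reduce F->id. Stack=[F] ptr=1 lookahead=/ remaining=[/ ( id ) + ( num * num - num ) $]
Step 3: reduce T->F. Stack=[T] ptr=1 lookahead=/ remaining=[/ ( id ) + ( num * num - num ) $]
Step 4: shift /. Stack=[T /] ptr=2 lookahead=( remaining=[( id ) + ( num * num - num ) $]
Step 5: shift (. Stack=[T / (] ptr=3 lookahead=id remaining=[id ) + ( num * num - num ) $]
Step 6: shift id. Stack=[T / ( id] ptr=4 lookahead=) remaining=[) + ( num * num - num ) $]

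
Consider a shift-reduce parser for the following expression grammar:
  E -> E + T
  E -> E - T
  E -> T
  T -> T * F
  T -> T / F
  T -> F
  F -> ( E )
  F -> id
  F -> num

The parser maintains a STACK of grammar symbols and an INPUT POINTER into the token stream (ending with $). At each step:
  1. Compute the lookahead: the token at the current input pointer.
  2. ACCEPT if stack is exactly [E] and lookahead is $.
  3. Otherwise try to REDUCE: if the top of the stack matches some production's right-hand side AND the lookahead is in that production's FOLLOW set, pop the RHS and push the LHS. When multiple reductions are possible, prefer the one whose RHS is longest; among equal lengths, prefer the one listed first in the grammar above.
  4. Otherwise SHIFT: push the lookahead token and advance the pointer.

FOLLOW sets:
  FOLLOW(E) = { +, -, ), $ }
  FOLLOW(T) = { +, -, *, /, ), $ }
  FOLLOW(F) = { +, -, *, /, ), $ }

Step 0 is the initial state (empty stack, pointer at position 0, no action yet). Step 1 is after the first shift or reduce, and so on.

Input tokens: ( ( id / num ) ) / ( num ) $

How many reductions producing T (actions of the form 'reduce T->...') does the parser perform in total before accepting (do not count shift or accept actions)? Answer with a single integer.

Answer: 6

Derivation:
Step 1: shift (. Stack=[(] ptr=1 lookahead=( remaining=[( id / num ) ) / ( num ) $]
Step 2: shift (. Stack=[( (] ptr=2 lookahead=id remaining=[id / num ) ) / ( num ) $]
Step 3: shift id. Stack=[( ( id] ptr=3 lookahead=/ remaining=[/ num ) ) / ( num ) $]
Step 4: reduce F->id. Stack=[( ( F] ptr=3 lookahead=/ remaining=[/ num ) ) / ( num ) $]
Step 5: reduce T->F. Stack=[( ( T] ptr=3 lookahead=/ remaining=[/ num ) ) / ( num ) $]
Step 6: shift /. Stack=[( ( T /] ptr=4 lookahead=num remaining=[num ) ) / ( num ) $]
Step 7: shift num. Stack=[( ( T / num] ptr=5 lookahead=) remaining=[) ) / ( num ) $]
Step 8: reduce F->num. Stack=[( ( T / F] ptr=5 lookahead=) remaining=[) ) / ( num ) $]
Step 9: reduce T->T / F. Stack=[( ( T] ptr=5 lookahead=) remaining=[) ) / ( num ) $]
Step 10: reduce E->T. Stack=[( ( E] ptr=5 lookahead=) remaining=[) ) / ( num ) $]
Step 11: shift ). Stack=[( ( E )] ptr=6 lookahead=) remaining=[) / ( num ) $]
Step 12: reduce F->( E ). Stack=[( F] ptr=6 lookahead=) remaining=[) / ( num ) $]
Step 13: reduce T->F. Stack=[( T] ptr=6 lookahead=) remaining=[) / ( num ) $]
Step 14: reduce E->T. Stack=[( E] ptr=6 lookahead=) remaining=[) / ( num ) $]
Step 15: shift ). Stack=[( E )] ptr=7 lookahead=/ remaining=[/ ( num ) $]
Step 16: reduce F->( E ). Stack=[F] ptr=7 lookahead=/ remaining=[/ ( num ) $]
Step 17: reduce T->F. Stack=[T] ptr=7 lookahead=/ remaining=[/ ( num ) $]
Step 18: shift /. Stack=[T /] ptr=8 lookahead=( remaining=[( num ) $]
Step 19: shift (. Stack=[T / (] ptr=9 lookahead=num remaining=[num ) $]
Step 20: shift num. Stack=[T / ( num] ptr=10 lookahead=) remaining=[) $]
Step 21: reduce F->num. Stack=[T / ( F] ptr=10 lookahead=) remaining=[) $]
Step 22: reduce T->F. Stack=[T / ( T] ptr=10 lookahead=) remaining=[) $]
Step 23: reduce E->T. Stack=[T / ( E] ptr=10 lookahead=) remaining=[) $]
Step 24: shift ). Stack=[T / ( E )] ptr=11 lookahead=$ remaining=[$]
Step 25: reduce F->( E ). Stack=[T / F] ptr=11 lookahead=$ remaining=[$]
Step 26: reduce T->T / F. Stack=[T] ptr=11 lookahead=$ remaining=[$]
Step 27: reduce E->T. Stack=[E] ptr=11 lookahead=$ remaining=[$]
Step 28: accept. Stack=[E] ptr=11 lookahead=$ remaining=[$]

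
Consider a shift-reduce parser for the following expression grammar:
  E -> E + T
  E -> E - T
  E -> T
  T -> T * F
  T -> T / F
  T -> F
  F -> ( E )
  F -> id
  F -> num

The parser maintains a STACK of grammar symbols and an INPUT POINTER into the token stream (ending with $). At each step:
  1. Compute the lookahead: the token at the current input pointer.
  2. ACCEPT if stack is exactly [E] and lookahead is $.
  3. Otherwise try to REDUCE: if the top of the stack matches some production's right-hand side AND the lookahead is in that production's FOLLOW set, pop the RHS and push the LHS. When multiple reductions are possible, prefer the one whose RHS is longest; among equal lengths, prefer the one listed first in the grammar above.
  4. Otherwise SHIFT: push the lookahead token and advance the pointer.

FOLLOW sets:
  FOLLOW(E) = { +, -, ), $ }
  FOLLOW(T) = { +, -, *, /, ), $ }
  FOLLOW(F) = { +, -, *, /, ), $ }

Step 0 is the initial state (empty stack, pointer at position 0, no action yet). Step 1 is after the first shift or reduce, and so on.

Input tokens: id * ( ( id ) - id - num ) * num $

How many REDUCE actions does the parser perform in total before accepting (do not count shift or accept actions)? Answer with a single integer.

Answer: 19

Derivation:
Step 1: shift id. Stack=[id] ptr=1 lookahead=* remaining=[* ( ( id ) - id - num ) * num $]
Step 2: reduce F->id. Stack=[F] ptr=1 lookahead=* remaining=[* ( ( id ) - id - num ) * num $]
Step 3: reduce T->F. Stack=[T] ptr=1 lookahead=* remaining=[* ( ( id ) - id - num ) * num $]
Step 4: shift *. Stack=[T *] ptr=2 lookahead=( remaining=[( ( id ) - id - num ) * num $]
Step 5: shift (. Stack=[T * (] ptr=3 lookahead=( remaining=[( id ) - id - num ) * num $]
Step 6: shift (. Stack=[T * ( (] ptr=4 lookahead=id remaining=[id ) - id - num ) * num $]
Step 7: shift id. Stack=[T * ( ( id] ptr=5 lookahead=) remaining=[) - id - num ) * num $]
Step 8: reduce F->id. Stack=[T * ( ( F] ptr=5 lookahead=) remaining=[) - id - num ) * num $]
Step 9: reduce T->F. Stack=[T * ( ( T] ptr=5 lookahead=) remaining=[) - id - num ) * num $]
Step 10: reduce E->T. Stack=[T * ( ( E] ptr=5 lookahead=) remaining=[) - id - num ) * num $]
Step 11: shift ). Stack=[T * ( ( E )] ptr=6 lookahead=- remaining=[- id - num ) * num $]
Step 12: reduce F->( E ). Stack=[T * ( F] ptr=6 lookahead=- remaining=[- id - num ) * num $]
Step 13: reduce T->F. Stack=[T * ( T] ptr=6 lookahead=- remaining=[- id - num ) * num $]
Step 14: reduce E->T. Stack=[T * ( E] ptr=6 lookahead=- remaining=[- id - num ) * num $]
Step 15: shift -. Stack=[T * ( E -] ptr=7 lookahead=id remaining=[id - num ) * num $]
Step 16: shift id. Stack=[T * ( E - id] ptr=8 lookahead=- remaining=[- num ) * num $]
Step 17: reduce F->id. Stack=[T * ( E - F] ptr=8 lookahead=- remaining=[- num ) * num $]
Step 18: reduce T->F. Stack=[T * ( E - T] ptr=8 lookahead=- remaining=[- num ) * num $]
Step 19: reduce E->E - T. Stack=[T * ( E] ptr=8 lookahead=- remaining=[- num ) * num $]
Step 20: shift -. Stack=[T * ( E -] ptr=9 lookahead=num remaining=[num ) * num $]
Step 21: shift num. Stack=[T * ( E - num] ptr=10 lookahead=) remaining=[) * num $]
Step 22: reduce F->num. Stack=[T * ( E - F] ptr=10 lookahead=) remaining=[) * num $]
Step 23: reduce T->F. Stack=[T * ( E - T] ptr=10 lookahead=) remaining=[) * num $]
Step 24: reduce E->E - T. Stack=[T * ( E] ptr=10 lookahead=) remaining=[) * num $]
Step 25: shift ). Stack=[T * ( E )] ptr=11 lookahead=* remaining=[* num $]
Step 26: reduce F->( E ). Stack=[T * F] ptr=11 lookahead=* remaining=[* num $]
Step 27: reduce T->T * F. Stack=[T] ptr=11 lookahead=* remaining=[* num $]
Step 28: shift *. Stack=[T *] ptr=12 lookahead=num remaining=[num $]
Step 29: shift num. Stack=[T * num] ptr=13 lookahead=$ remaining=[$]
Step 30: reduce F->num. Stack=[T * F] ptr=13 lookahead=$ remaining=[$]
Step 31: reduce T->T * F. Stack=[T] ptr=13 lookahead=$ remaining=[$]
Step 32: reduce E->T. Stack=[E] ptr=13 lookahead=$ remaining=[$]
Step 33: accept. Stack=[E] ptr=13 lookahead=$ remaining=[$]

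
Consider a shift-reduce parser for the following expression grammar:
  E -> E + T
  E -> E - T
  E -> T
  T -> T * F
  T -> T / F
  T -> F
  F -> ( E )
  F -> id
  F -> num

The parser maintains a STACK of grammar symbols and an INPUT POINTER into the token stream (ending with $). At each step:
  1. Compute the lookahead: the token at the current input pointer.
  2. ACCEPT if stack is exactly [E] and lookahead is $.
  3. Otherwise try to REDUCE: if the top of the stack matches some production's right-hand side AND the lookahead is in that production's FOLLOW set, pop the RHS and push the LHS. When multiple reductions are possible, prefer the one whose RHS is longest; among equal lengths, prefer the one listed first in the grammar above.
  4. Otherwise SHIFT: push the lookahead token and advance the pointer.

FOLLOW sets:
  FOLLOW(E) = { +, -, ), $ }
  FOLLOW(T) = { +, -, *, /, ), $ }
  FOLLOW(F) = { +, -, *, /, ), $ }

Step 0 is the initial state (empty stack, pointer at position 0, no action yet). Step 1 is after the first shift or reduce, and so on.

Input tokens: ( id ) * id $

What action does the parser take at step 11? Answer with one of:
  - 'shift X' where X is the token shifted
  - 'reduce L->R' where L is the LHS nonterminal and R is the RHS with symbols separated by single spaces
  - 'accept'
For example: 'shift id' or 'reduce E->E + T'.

Answer: reduce F->id

Derivation:
Step 1: shift (. Stack=[(] ptr=1 lookahead=id remaining=[id ) * id $]
Step 2: shift id. Stack=[( id] ptr=2 lookahead=) remaining=[) * id $]
Step 3: reduce F->id. Stack=[( F] ptr=2 lookahead=) remaining=[) * id $]
Step 4: reduce T->F. Stack=[( T] ptr=2 lookahead=) remaining=[) * id $]
Step 5: reduce E->T. Stack=[( E] ptr=2 lookahead=) remaining=[) * id $]
Step 6: shift ). Stack=[( E )] ptr=3 lookahead=* remaining=[* id $]
Step 7: reduce F->( E ). Stack=[F] ptr=3 lookahead=* remaining=[* id $]
Step 8: reduce T->F. Stack=[T] ptr=3 lookahead=* remaining=[* id $]
Step 9: shift *. Stack=[T *] ptr=4 lookahead=id remaining=[id $]
Step 10: shift id. Stack=[T * id] ptr=5 lookahead=$ remaining=[$]
Step 11: reduce F->id. Stack=[T * F] ptr=5 lookahead=$ remaining=[$]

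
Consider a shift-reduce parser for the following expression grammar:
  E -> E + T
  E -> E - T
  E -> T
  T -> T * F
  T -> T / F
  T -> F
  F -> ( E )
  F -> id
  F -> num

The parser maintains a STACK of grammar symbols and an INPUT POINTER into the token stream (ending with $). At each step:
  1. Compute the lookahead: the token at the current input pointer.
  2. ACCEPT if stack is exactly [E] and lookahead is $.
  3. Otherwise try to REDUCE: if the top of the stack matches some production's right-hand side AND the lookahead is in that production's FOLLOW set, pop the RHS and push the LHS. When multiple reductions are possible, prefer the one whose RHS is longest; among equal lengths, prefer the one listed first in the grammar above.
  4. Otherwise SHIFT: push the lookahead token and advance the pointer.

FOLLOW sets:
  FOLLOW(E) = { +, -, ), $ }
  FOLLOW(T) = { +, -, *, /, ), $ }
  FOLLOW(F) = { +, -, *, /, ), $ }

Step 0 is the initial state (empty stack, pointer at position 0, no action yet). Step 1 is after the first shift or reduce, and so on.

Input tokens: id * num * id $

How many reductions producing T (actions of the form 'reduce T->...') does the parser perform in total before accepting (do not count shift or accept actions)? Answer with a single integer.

Answer: 3

Derivation:
Step 1: shift id. Stack=[id] ptr=1 lookahead=* remaining=[* num * id $]
Step 2: reduce F->id. Stack=[F] ptr=1 lookahead=* remaining=[* num * id $]
Step 3: reduce T->F. Stack=[T] ptr=1 lookahead=* remaining=[* num * id $]
Step 4: shift *. Stack=[T *] ptr=2 lookahead=num remaining=[num * id $]
Step 5: shift num. Stack=[T * num] ptr=3 lookahead=* remaining=[* id $]
Step 6: reduce F->num. Stack=[T * F] ptr=3 lookahead=* remaining=[* id $]
Step 7: reduce T->T * F. Stack=[T] ptr=3 lookahead=* remaining=[* id $]
Step 8: shift *. Stack=[T *] ptr=4 lookahead=id remaining=[id $]
Step 9: shift id. Stack=[T * id] ptr=5 lookahead=$ remaining=[$]
Step 10: reduce F->id. Stack=[T * F] ptr=5 lookahead=$ remaining=[$]
Step 11: reduce T->T * F. Stack=[T] ptr=5 lookahead=$ remaining=[$]
Step 12: reduce E->T. Stack=[E] ptr=5 lookahead=$ remaining=[$]
Step 13: accept. Stack=[E] ptr=5 lookahead=$ remaining=[$]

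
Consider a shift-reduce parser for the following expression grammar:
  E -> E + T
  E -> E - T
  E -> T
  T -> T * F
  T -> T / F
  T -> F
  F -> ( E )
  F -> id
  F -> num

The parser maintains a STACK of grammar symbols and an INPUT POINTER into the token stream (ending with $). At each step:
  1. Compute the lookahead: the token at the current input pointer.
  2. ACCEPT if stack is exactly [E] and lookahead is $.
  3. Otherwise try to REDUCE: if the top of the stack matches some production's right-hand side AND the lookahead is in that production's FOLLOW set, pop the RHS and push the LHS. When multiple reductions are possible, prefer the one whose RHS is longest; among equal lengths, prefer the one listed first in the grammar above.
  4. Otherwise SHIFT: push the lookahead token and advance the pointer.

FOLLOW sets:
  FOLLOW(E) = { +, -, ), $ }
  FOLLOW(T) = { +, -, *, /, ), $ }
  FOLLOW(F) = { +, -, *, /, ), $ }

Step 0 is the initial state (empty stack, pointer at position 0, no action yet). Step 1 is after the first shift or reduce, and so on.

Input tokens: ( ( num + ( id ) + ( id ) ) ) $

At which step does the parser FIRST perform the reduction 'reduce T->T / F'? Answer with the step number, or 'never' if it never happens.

Answer: never

Derivation:
Step 1: shift (. Stack=[(] ptr=1 lookahead=( remaining=[( num + ( id ) + ( id ) ) ) $]
Step 2: shift (. Stack=[( (] ptr=2 lookahead=num remaining=[num + ( id ) + ( id ) ) ) $]
Step 3: shift num. Stack=[( ( num] ptr=3 lookahead=+ remaining=[+ ( id ) + ( id ) ) ) $]
Step 4: reduce F->num. Stack=[( ( F] ptr=3 lookahead=+ remaining=[+ ( id ) + ( id ) ) ) $]
Step 5: reduce T->F. Stack=[( ( T] ptr=3 lookahead=+ remaining=[+ ( id ) + ( id ) ) ) $]
Step 6: reduce E->T. Stack=[( ( E] ptr=3 lookahead=+ remaining=[+ ( id ) + ( id ) ) ) $]
Step 7: shift +. Stack=[( ( E +] ptr=4 lookahead=( remaining=[( id ) + ( id ) ) ) $]
Step 8: shift (. Stack=[( ( E + (] ptr=5 lookahead=id remaining=[id ) + ( id ) ) ) $]
Step 9: shift id. Stack=[( ( E + ( id] ptr=6 lookahead=) remaining=[) + ( id ) ) ) $]
Step 10: reduce F->id. Stack=[( ( E + ( F] ptr=6 lookahead=) remaining=[) + ( id ) ) ) $]
Step 11: reduce T->F. Stack=[( ( E + ( T] ptr=6 lookahead=) remaining=[) + ( id ) ) ) $]
Step 12: reduce E->T. Stack=[( ( E + ( E] ptr=6 lookahead=) remaining=[) + ( id ) ) ) $]
Step 13: shift ). Stack=[( ( E + ( E )] ptr=7 lookahead=+ remaining=[+ ( id ) ) ) $]
Step 14: reduce F->( E ). Stack=[( ( E + F] ptr=7 lookahead=+ remaining=[+ ( id ) ) ) $]
Step 15: reduce T->F. Stack=[( ( E + T] ptr=7 lookahead=+ remaining=[+ ( id ) ) ) $]
Step 16: reduce E->E + T. Stack=[( ( E] ptr=7 lookahead=+ remaining=[+ ( id ) ) ) $]
Step 17: shift +. Stack=[( ( E +] ptr=8 lookahead=( remaining=[( id ) ) ) $]
Step 18: shift (. Stack=[( ( E + (] ptr=9 lookahead=id remaining=[id ) ) ) $]
Step 19: shift id. Stack=[( ( E + ( id] ptr=10 lookahead=) remaining=[) ) ) $]
Step 20: reduce F->id. Stack=[( ( E + ( F] ptr=10 lookahead=) remaining=[) ) ) $]
Step 21: reduce T->F. Stack=[( ( E + ( T] ptr=10 lookahead=) remaining=[) ) ) $]
Step 22: reduce E->T. Stack=[( ( E + ( E] ptr=10 lookahead=) remaining=[) ) ) $]
Step 23: shift ). Stack=[( ( E + ( E )] ptr=11 lookahead=) remaining=[) ) $]
Step 24: reduce F->( E ). Stack=[( ( E + F] ptr=11 lookahead=) remaining=[) ) $]
Step 25: reduce T->F. Stack=[( ( E + T] ptr=11 lookahead=) remaining=[) ) $]
Step 26: reduce E->E + T. Stack=[( ( E] ptr=11 lookahead=) remaining=[) ) $]
Step 27: shift ). Stack=[( ( E )] ptr=12 lookahead=) remaining=[) $]
Step 28: reduce F->( E ). Stack=[( F] ptr=12 lookahead=) remaining=[) $]
Step 29: reduce T->F. Stack=[( T] ptr=12 lookahead=) remaining=[) $]
Step 30: reduce E->T. Stack=[( E] ptr=12 lookahead=) remaining=[) $]
Step 31: shift ). Stack=[( E )] ptr=13 lookahead=$ remaining=[$]
Step 32: reduce F->( E ). Stack=[F] ptr=13 lookahead=$ remaining=[$]
Step 33: reduce T->F. Stack=[T] ptr=13 lookahead=$ remaining=[$]
Step 34: reduce E->T. Stack=[E] ptr=13 lookahead=$ remaining=[$]
Step 35: accept. Stack=[E] ptr=13 lookahead=$ remaining=[$]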